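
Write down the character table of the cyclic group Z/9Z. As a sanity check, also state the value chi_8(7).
Character table of Z/9Z (irreps indexed chi_0,...,chi_8 with chi_k(m) = zeta_9^(k*m), zeta_9 = exp(2*pi*i/9)):
  irrep \ class  {0} (size 1)  {1} (size 1)    {2} (size 1)    {3} (size 1)    {4} (size 1)    {5} (size 1)    {6} (size 1)    {7} (size 1)    {8} (size 1)  
  chi_0          1             1               1               1               1               1               1               1               1             
  chi_1          1             exp(2*I*pi/9)   exp(4*I*pi/9)   exp(2*I*pi/3)   exp(8*I*pi/9)   exp(-8*I*pi/9)  exp(-2*I*pi/3)  exp(-4*I*pi/9)  exp(-2*I*pi/9)
  chi_2          1             exp(4*I*pi/9)   exp(8*I*pi/9)   exp(-2*I*pi/3)  exp(-2*I*pi/9)  exp(2*I*pi/9)   exp(2*I*pi/3)   exp(-8*I*pi/9)  exp(-4*I*pi/9)
  chi_3          1             exp(2*I*pi/3)   exp(-2*I*pi/3)  1               exp(2*I*pi/3)   exp(-2*I*pi/3)  1               exp(2*I*pi/3)   exp(-2*I*pi/3)
  chi_4          1             exp(8*I*pi/9)   exp(-2*I*pi/9)  exp(2*I*pi/3)   exp(-4*I*pi/9)  exp(4*I*pi/9)   exp(-2*I*pi/3)  exp(2*I*pi/9)   exp(-8*I*pi/9)
  chi_5          1             exp(-8*I*pi/9)  exp(2*I*pi/9)   exp(-2*I*pi/3)  exp(4*I*pi/9)   exp(-4*I*pi/9)  exp(2*I*pi/3)   exp(-2*I*pi/9)  exp(8*I*pi/9) 
  chi_6          1             exp(-2*I*pi/3)  exp(2*I*pi/3)   1               exp(-2*I*pi/3)  exp(2*I*pi/3)   1               exp(-2*I*pi/3)  exp(2*I*pi/3) 
  chi_7          1             exp(-4*I*pi/9)  exp(-8*I*pi/9)  exp(2*I*pi/3)   exp(2*I*pi/9)   exp(-2*I*pi/9)  exp(-2*I*pi/3)  exp(8*I*pi/9)   exp(4*I*pi/9) 
  chi_8          1             exp(-2*I*pi/9)  exp(-4*I*pi/9)  exp(-2*I*pi/3)  exp(-8*I*pi/9)  exp(8*I*pi/9)   exp(2*I*pi/3)   exp(4*I*pi/9)   exp(2*I*pi/9) 

Spot check: chi_8(7) = zeta_9^(8*7) = zeta_9^56 = exp(4*I*pi/9).

Z/9Z is abelian, so all 9 irreducible complex representations are 1-dimensional. They are given by chi_k(m) = zeta_9^(k*m) for k = 0,...,8. Row orthogonality: sum_m chi_k(m) conj(chi_l(m)) = 9 * [k = l].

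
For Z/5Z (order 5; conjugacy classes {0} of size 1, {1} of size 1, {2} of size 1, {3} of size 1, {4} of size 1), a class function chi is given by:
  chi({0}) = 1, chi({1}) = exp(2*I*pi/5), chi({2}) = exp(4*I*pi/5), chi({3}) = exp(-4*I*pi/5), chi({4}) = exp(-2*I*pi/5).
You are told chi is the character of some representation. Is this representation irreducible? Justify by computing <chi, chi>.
Irreducible: <chi, chi> = 1.

Solution. <chi, chi> = (1/|G|) sum_C |C| * |chi(C)|^2 = (1/5)[1*|1|^2 + 1*|exp(2*I*pi/5)|^2 + 1*|exp(4*I*pi/5)|^2 + 1*|exp(-4*I*pi/5)|^2 + 1*|exp(-2*I*pi/5)|^2]
  = (1/5)[(1) + (1) + (1) + (1) + (1)] = 5/5 = 1.
(Exp terms are combined using exp(i*s)*conj(exp(i*t)) = exp(i*(s-t)), and sums of them are collapsed using the identity that for every m > 1 the m distinct m-th roots of unity sum to 0, e.g. 1 + exp(2*I*pi/3) + exp(-2*I*pi/3) = 0.)
A character is irreducible iff <chi, chi> = 1, so this representation is irreducible.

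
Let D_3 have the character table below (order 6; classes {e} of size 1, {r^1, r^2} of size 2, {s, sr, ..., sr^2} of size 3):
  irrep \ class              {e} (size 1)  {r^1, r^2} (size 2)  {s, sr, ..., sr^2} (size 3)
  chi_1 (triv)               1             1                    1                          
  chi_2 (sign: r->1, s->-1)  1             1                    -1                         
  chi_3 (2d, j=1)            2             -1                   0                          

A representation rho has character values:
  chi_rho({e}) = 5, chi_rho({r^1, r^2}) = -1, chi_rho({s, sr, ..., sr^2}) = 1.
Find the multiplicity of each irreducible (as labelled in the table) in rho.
Multiplicities: chi_1: 1, chi_2: 0, chi_3: 2.

Justification: Use <chi_rho, chi> = (1/|G|) sum_C |C| * chi_rho(C) * conj(chi(C)) with |G| = 6 for each irreducible chi in the table:
  <chi_rho, chi_1> = (1/6)[1*(5)*conj(1) + 2*(-1)*conj(1) + 3*(1)*conj(1)]
      = (1/6)[(5) + (-2) + (3)] = 6/6 = 1
  <chi_rho, chi_2> = (1/6)[1*(5)*conj(1) + 2*(-1)*conj(1) + 3*(1)*conj(-1)]
      = (1/6)[(5) + (-2) + (-3)] = 0/6 = 0
  <chi_rho, chi_3> = (1/6)[1*(5)*conj(2) + 2*(-1)*conj(-1) + 3*(1)*conj(0)]
      = (1/6)[(10) + (2) + (0)] = 12/6 = 2
Dimension check: dim(rho) = sum (mult * dim) = 1*1 + 0*1 + 2*2 = 5 = chi_rho(e) = 5.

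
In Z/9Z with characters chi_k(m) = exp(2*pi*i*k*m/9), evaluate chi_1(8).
chi_1(8) = zeta_9^8 = exp(-2*I*pi/9)

Explanation: chi_1(8) = zeta_9^(1*8) = zeta_9^8. Since zeta_9^9 = 1, this equals zeta_9^8 = exp(2*pi*i*8/9) = exp(-2*I*pi/9).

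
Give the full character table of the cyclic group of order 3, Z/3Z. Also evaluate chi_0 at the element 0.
Character table of Z/3Z (irreps indexed chi_0,...,chi_2 with chi_k(m) = zeta_3^(k*m), zeta_3 = exp(2*pi*i/3)):
  irrep \ class  {0} (size 1)  {1} (size 1)    {2} (size 1)  
  chi_0          1             1               1             
  chi_1          1             exp(2*I*pi/3)   exp(-2*I*pi/3)
  chi_2          1             exp(-2*I*pi/3)  exp(2*I*pi/3) 

Spot check: chi_0(0) = zeta_3^(0*0) = zeta_3^0 = 1.

Proof sketch: Z/3Z is abelian, so all 3 irreducible complex representations are 1-dimensional. They are given by chi_k(m) = zeta_3^(k*m) for k = 0,...,2. Row orthogonality: sum_m chi_k(m) conj(chi_l(m)) = 3 * [k = l].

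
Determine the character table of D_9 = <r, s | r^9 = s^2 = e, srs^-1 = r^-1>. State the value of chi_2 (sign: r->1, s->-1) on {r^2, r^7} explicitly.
Conjugacy classes: {e} of size 1, {r^1, r^8} of size 2, {r^2, r^7} of size 2, {r^3, r^6} of size 2, {r^4, r^5} of size 2, {s, sr, ..., sr^8} of size 9.
Character table:
  irrep \ class              {e} (size 1)  {r^1, r^8} (size 2)  {r^2, r^7} (size 2)  {r^3, r^6} (size 2)  {r^4, r^5} (size 2)  {s, sr, ..., sr^8} (size 9)
  chi_1 (triv)               1             1                    1                    1                    1                    1                          
  chi_2 (sign: r->1, s->-1)  1             1                    1                    1                    1                    -1                         
  chi_3 (2d, j=1)            2             2*cos(2*pi/9)        2*cos(4*pi/9)        -1                   -2*cos(pi/9)         0                          
  chi_4 (2d, j=2)            2             2*cos(4*pi/9)        -2*cos(pi/9)         -1                   2*cos(2*pi/9)        0                          
  chi_5 (2d, j=3)            2             -1                   -1                   2                    -1                   0                          
  chi_6 (2d, j=4)            2             -2*cos(pi/9)         2*cos(2*pi/9)        -1                   2*cos(4*pi/9)        0                          

Spot check: chi_2 (sign: r->1, s->-1) on {r^2, r^7} = 1.

Justification: D_9 has order 2*9 = 18 with 6 conjugacy classes, hence 6 irreducibles. Sum of squared dims 1 + 1 + 4 + 4 + 4 + 4 = 18 = |G|. Linear characters come from the abelianisation; the 2-dimensional irreps have character r^k -> 2*cos(2*pi*j*k/9), reflections -> 0.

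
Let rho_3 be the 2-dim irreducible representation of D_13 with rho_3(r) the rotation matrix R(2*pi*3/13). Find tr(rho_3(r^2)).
chi_{rho_3}(r^2) = 2*cos(2*pi*3*2/13) = -2*cos(pi/13)

Working: rho_3(r^2) is rotation by angle 2*pi*3*2/13, whose trace is 2*cos(2*pi*3*2/13) = -2*cos(pi/13).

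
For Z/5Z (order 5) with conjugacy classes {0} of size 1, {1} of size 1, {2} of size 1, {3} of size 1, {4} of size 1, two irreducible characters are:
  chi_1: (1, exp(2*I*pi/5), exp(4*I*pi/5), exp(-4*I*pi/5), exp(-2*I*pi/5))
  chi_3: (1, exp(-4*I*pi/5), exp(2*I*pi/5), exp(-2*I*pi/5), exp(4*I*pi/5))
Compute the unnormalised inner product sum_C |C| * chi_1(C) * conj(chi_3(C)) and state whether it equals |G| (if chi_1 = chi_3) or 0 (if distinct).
Sum = 0; so <chi_1, chi_3> = 0 (distinct irreducibles are orthogonal).

Derivation: Compute term by term over conjugacy classes (|C| * chi_1(C) * conj(chi_3(C))):
  1*(1)*conj(1) + 1*(exp(2*I*pi/5))*conj(exp(-4*I*pi/5)) + 1*(exp(4*I*pi/5))*conj(exp(2*I*pi/5)) + 1*(exp(-4*I*pi/5))*conj(exp(-2*I*pi/5)) + 1*(exp(-2*I*pi/5))*conj(exp(4*I*pi/5))
  = (1) + (exp(-4*I*pi/5)) + (exp(2*I*pi/5)) + (exp(-2*I*pi/5)) + (exp(4*I*pi/5))
  = 0.
(Exp terms are combined using exp(i*s)*conj(exp(i*t)) = exp(i*(s-t)), and sums of them are collapsed using the identity that for every m > 1 the m distinct m-th roots of unity sum to 0, e.g. 1 + exp(2*I*pi/3) + exp(-2*I*pi/3) = 0.)
Dividing by |G| = 5 gives 0/5 = 0, matching the row-orthogonality relation <chi_1, chi_3> = [chi_1 = chi_3].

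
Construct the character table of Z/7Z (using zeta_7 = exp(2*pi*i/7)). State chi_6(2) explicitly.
Character table of Z/7Z (irreps indexed chi_0,...,chi_6 with chi_k(m) = zeta_7^(k*m), zeta_7 = exp(2*pi*i/7)):
  irrep \ class  {0} (size 1)  {1} (size 1)    {2} (size 1)    {3} (size 1)    {4} (size 1)    {5} (size 1)    {6} (size 1)  
  chi_0          1             1               1               1               1               1               1             
  chi_1          1             exp(2*I*pi/7)   exp(4*I*pi/7)   exp(6*I*pi/7)   exp(-6*I*pi/7)  exp(-4*I*pi/7)  exp(-2*I*pi/7)
  chi_2          1             exp(4*I*pi/7)   exp(-6*I*pi/7)  exp(-2*I*pi/7)  exp(2*I*pi/7)   exp(6*I*pi/7)   exp(-4*I*pi/7)
  chi_3          1             exp(6*I*pi/7)   exp(-2*I*pi/7)  exp(4*I*pi/7)   exp(-4*I*pi/7)  exp(2*I*pi/7)   exp(-6*I*pi/7)
  chi_4          1             exp(-6*I*pi/7)  exp(2*I*pi/7)   exp(-4*I*pi/7)  exp(4*I*pi/7)   exp(-2*I*pi/7)  exp(6*I*pi/7) 
  chi_5          1             exp(-4*I*pi/7)  exp(6*I*pi/7)   exp(2*I*pi/7)   exp(-2*I*pi/7)  exp(-6*I*pi/7)  exp(4*I*pi/7) 
  chi_6          1             exp(-2*I*pi/7)  exp(-4*I*pi/7)  exp(-6*I*pi/7)  exp(6*I*pi/7)   exp(4*I*pi/7)   exp(2*I*pi/7) 

Spot check: chi_6(2) = zeta_7^(6*2) = zeta_7^12 = exp(-4*I*pi/7).

Explanation: Z/7Z is abelian, so all 7 irreducible complex representations are 1-dimensional. They are given by chi_k(m) = zeta_7^(k*m) for k = 0,...,6. Row orthogonality: sum_m chi_k(m) conj(chi_l(m)) = 7 * [k = l].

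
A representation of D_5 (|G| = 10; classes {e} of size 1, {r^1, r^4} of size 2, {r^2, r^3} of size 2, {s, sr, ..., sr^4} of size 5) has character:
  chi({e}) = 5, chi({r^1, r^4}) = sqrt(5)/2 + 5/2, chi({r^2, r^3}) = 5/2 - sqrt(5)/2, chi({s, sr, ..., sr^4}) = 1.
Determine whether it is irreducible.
Not irreducible (reducible): <chi, chi> = 6 > 1.

Why: <chi, chi> = (1/|G|) sum_C |C| * |chi(C)|^2 = (1/10)[1*|5|^2 + 2*|sqrt(5)/2 + 5/2|^2 + 2*|5/2 - sqrt(5)/2|^2 + 5*|1|^2]
  = (1/10)[(25) + (5*sqrt(5) + 15) + (15 - 5*sqrt(5)) + (5)] = 60/10 = 6.
A character is irreducible iff <chi, chi> = 1, so this representation is reducible.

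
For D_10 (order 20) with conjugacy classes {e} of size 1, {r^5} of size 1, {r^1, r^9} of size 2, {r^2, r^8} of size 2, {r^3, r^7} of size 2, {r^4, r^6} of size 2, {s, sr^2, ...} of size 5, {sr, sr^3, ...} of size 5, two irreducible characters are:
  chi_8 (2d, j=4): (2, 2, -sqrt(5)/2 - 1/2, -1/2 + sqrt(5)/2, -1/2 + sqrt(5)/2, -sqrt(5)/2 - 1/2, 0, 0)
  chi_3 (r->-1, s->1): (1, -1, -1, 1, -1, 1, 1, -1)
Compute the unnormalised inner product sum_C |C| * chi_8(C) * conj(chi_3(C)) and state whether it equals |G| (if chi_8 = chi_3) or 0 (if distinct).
Sum = 0; so <chi_8, chi_3> = 0 (distinct irreducibles are orthogonal).

Compute term by term over conjugacy classes (|C| * chi_8(C) * conj(chi_3(C))):
  1*(2)*conj(1) + 1*(2)*conj(-1) + 2*(-sqrt(5)/2 - 1/2)*conj(-1) + 2*(-1/2 + sqrt(5)/2)*conj(1) + 2*(-1/2 + sqrt(5)/2)*conj(-1) + 2*(-sqrt(5)/2 - 1/2)*conj(1) + 5*(0)*conj(1) + 5*(0)*conj(-1)
  = (2) + (-2) + (1 + sqrt(5)) + (-1 + sqrt(5)) + (1 - sqrt(5)) + (-sqrt(5) - 1) + (0) + (0)
  = 0.
Dividing by |G| = 20 gives 0/20 = 0, matching the row-orthogonality relation <chi_8, chi_3> = [chi_8 = chi_3].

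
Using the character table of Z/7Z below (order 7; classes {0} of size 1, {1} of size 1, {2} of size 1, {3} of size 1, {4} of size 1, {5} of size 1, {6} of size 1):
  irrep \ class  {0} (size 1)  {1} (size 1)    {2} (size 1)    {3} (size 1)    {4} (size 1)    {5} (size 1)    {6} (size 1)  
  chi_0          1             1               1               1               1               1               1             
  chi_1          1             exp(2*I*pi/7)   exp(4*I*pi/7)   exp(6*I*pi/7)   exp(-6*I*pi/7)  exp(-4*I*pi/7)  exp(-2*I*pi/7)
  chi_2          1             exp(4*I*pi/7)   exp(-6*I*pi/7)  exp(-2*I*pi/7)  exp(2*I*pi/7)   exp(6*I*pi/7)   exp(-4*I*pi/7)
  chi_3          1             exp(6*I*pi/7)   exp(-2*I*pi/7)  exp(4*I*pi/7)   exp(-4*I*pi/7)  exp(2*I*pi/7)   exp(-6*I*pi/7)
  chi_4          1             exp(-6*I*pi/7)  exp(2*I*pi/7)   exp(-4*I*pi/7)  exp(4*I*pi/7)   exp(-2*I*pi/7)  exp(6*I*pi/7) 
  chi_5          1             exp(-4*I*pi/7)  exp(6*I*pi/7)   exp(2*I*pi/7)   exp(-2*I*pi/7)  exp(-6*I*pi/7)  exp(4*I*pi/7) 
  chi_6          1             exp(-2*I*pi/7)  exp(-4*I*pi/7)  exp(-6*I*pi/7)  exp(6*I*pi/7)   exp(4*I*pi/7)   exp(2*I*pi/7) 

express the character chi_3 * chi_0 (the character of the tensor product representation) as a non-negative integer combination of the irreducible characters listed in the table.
chi_3 tensor chi_0 = chi_3 (all other irreducibles have multiplicity 0).

Why: The character of a tensor product is the pointwise product (chi_3 * chi_0)(C) = chi_3(C) * chi_0(C):
  {0}: (1)*(1), {1}: (exp(6*I*pi/7))*(1), {2}: (exp(-2*I*pi/7))*(1), {3}: (exp(4*I*pi/7))*(1), {4}: (exp(-4*I*pi/7))*(1), {5}: (exp(2*I*pi/7))*(1), {6}: (exp(-6*I*pi/7))*(1)
so (chi_3 * chi_0) takes values
  {0} -> 1, {1} -> exp(6*I*pi/7), {2} -> exp(-2*I*pi/7), {3} -> exp(4*I*pi/7), {4} -> exp(-4*I*pi/7), {5} -> exp(2*I*pi/7), {6} -> exp(-6*I*pi/7).
Now take the inner product of this character with each irreducible chi from the table, <chi_3*chi_0, chi> = (1/7) sum_C |C| (chi_3*chi_0)(C) conj(chi(C)):
  <chi_3*chi_0, chi_0> = (1/7)[1*(1)*conj(1) + 1*(exp(6*I*pi/7))*conj(1) + 1*(exp(-2*I*pi/7))*conj(1) + 1*(exp(4*I*pi/7))*conj(1) + 1*(exp(-4*I*pi/7))*conj(1) + 1*(exp(2*I*pi/7))*conj(1) + 1*(exp(-6*I*pi/7))*conj(1)]
      = (1/7)[(1) + (exp(6*I*pi/7)) + (exp(-2*I*pi/7)) + (exp(4*I*pi/7)) + (exp(-4*I*pi/7)) + (exp(2*I*pi/7)) + (exp(-6*I*pi/7))] = 0/7 = 0
  <chi_3*chi_0, chi_1> = (1/7)[1*(1)*conj(1) + 1*(exp(6*I*pi/7))*conj(exp(2*I*pi/7)) + 1*(exp(-2*I*pi/7))*conj(exp(4*I*pi/7)) + 1*(exp(4*I*pi/7))*conj(exp(6*I*pi/7)) + 1*(exp(-4*I*pi/7))*conj(exp(-6*I*pi/7)) + 1*(exp(2*I*pi/7))*conj(exp(-4*I*pi/7)) + 1*(exp(-6*I*pi/7))*conj(exp(-2*I*pi/7))]
      = (1/7)[(1) + (exp(4*I*pi/7)) + (exp(-6*I*pi/7)) + (exp(-2*I*pi/7)) + (exp(2*I*pi/7)) + (exp(6*I*pi/7)) + (exp(-4*I*pi/7))] = 0/7 = 0
  <chi_3*chi_0, chi_2> = (1/7)[1*(1)*conj(1) + 1*(exp(6*I*pi/7))*conj(exp(4*I*pi/7)) + 1*(exp(-2*I*pi/7))*conj(exp(-6*I*pi/7)) + 1*(exp(4*I*pi/7))*conj(exp(-2*I*pi/7)) + 1*(exp(-4*I*pi/7))*conj(exp(2*I*pi/7)) + 1*(exp(2*I*pi/7))*conj(exp(6*I*pi/7)) + 1*(exp(-6*I*pi/7))*conj(exp(-4*I*pi/7))]
      = (1/7)[(1) + (exp(2*I*pi/7)) + (exp(4*I*pi/7)) + (exp(6*I*pi/7)) + (exp(-6*I*pi/7)) + (exp(-4*I*pi/7)) + (exp(-2*I*pi/7))] = 0/7 = 0
  <chi_3*chi_0, chi_3> = (1/7)[1*(1)*conj(1) + 1*(exp(6*I*pi/7))*conj(exp(6*I*pi/7)) + 1*(exp(-2*I*pi/7))*conj(exp(-2*I*pi/7)) + 1*(exp(4*I*pi/7))*conj(exp(4*I*pi/7)) + 1*(exp(-4*I*pi/7))*conj(exp(-4*I*pi/7)) + 1*(exp(2*I*pi/7))*conj(exp(2*I*pi/7)) + 1*(exp(-6*I*pi/7))*conj(exp(-6*I*pi/7))]
      = (1/7)[(1) + (1) + (1) + (1) + (1) + (1) + (1)] = 7/7 = 1
  <chi_3*chi_0, chi_4> = (1/7)[1*(1)*conj(1) + 1*(exp(6*I*pi/7))*conj(exp(-6*I*pi/7)) + 1*(exp(-2*I*pi/7))*conj(exp(2*I*pi/7)) + 1*(exp(4*I*pi/7))*conj(exp(-4*I*pi/7)) + 1*(exp(-4*I*pi/7))*conj(exp(4*I*pi/7)) + 1*(exp(2*I*pi/7))*conj(exp(-2*I*pi/7)) + 1*(exp(-6*I*pi/7))*conj(exp(6*I*pi/7))]
      = (1/7)[(1) + (exp(-2*I*pi/7)) + (exp(-4*I*pi/7)) + (exp(-6*I*pi/7)) + (exp(6*I*pi/7)) + (exp(4*I*pi/7)) + (exp(2*I*pi/7))] = 0/7 = 0
  <chi_3*chi_0, chi_5> = (1/7)[1*(1)*conj(1) + 1*(exp(6*I*pi/7))*conj(exp(-4*I*pi/7)) + 1*(exp(-2*I*pi/7))*conj(exp(6*I*pi/7)) + 1*(exp(4*I*pi/7))*conj(exp(2*I*pi/7)) + 1*(exp(-4*I*pi/7))*conj(exp(-2*I*pi/7)) + 1*(exp(2*I*pi/7))*conj(exp(-6*I*pi/7)) + 1*(exp(-6*I*pi/7))*conj(exp(4*I*pi/7))]
      = (1/7)[(1) + (exp(-4*I*pi/7)) + (exp(6*I*pi/7)) + (exp(2*I*pi/7)) + (exp(-2*I*pi/7)) + (exp(-6*I*pi/7)) + (exp(4*I*pi/7))] = 0/7 = 0
  <chi_3*chi_0, chi_6> = (1/7)[1*(1)*conj(1) + 1*(exp(6*I*pi/7))*conj(exp(-2*I*pi/7)) + 1*(exp(-2*I*pi/7))*conj(exp(-4*I*pi/7)) + 1*(exp(4*I*pi/7))*conj(exp(-6*I*pi/7)) + 1*(exp(-4*I*pi/7))*conj(exp(6*I*pi/7)) + 1*(exp(2*I*pi/7))*conj(exp(4*I*pi/7)) + 1*(exp(-6*I*pi/7))*conj(exp(2*I*pi/7))]
      = (1/7)[(1) + (exp(-6*I*pi/7)) + (exp(2*I*pi/7)) + (exp(-4*I*pi/7)) + (exp(4*I*pi/7)) + (exp(-2*I*pi/7)) + (exp(6*I*pi/7))] = 0/7 = 0
(Exp terms are combined using exp(i*s)*conj(exp(i*t)) = exp(i*(s-t)), and sums of them are collapsed using the identity that for every m > 1 the m distinct m-th roots of unity sum to 0, e.g. 1 + exp(2*I*pi/3) + exp(-2*I*pi/3) = 0.)
Hence the multiplicities are chi_3: 1. Dimension check: dim(chi_3)*dim(chi_0) = 1*1 = 1 and sum (mult * dim) = 1*1 = 1.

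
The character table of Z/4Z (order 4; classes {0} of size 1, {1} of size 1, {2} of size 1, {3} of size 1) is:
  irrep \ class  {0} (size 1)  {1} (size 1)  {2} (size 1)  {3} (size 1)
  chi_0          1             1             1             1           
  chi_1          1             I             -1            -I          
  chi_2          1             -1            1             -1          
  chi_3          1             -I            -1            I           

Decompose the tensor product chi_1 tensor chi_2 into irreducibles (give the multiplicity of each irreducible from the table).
chi_1 tensor chi_2 = chi_3 (all other irreducibles have multiplicity 0).

Reasoning: The character of a tensor product is the pointwise product (chi_1 * chi_2)(C) = chi_1(C) * chi_2(C):
  {0}: (1)*(1), {1}: (I)*(-1), {2}: (-1)*(1), {3}: (-I)*(-1)
so (chi_1 * chi_2) takes values
  {0} -> 1, {1} -> -I, {2} -> -1, {3} -> I.
Now take the inner product of this character with each irreducible chi from the table, <chi_1*chi_2, chi> = (1/4) sum_C |C| (chi_1*chi_2)(C) conj(chi(C)):
  <chi_1*chi_2, chi_0> = (1/4)[1*(1)*conj(1) + 1*(-I)*conj(1) + 1*(-1)*conj(1) + 1*(I)*conj(1)]
      = (1/4)[(1) + (-I) + (-1) + (I)] = 0/4 = 0
  <chi_1*chi_2, chi_1> = (1/4)[1*(1)*conj(1) + 1*(-I)*conj(I) + 1*(-1)*conj(-1) + 1*(I)*conj(-I)]
      = (1/4)[(1) + (-1) + (1) + (-1)] = 0/4 = 0
  <chi_1*chi_2, chi_2> = (1/4)[1*(1)*conj(1) + 1*(-I)*conj(-1) + 1*(-1)*conj(1) + 1*(I)*conj(-1)]
      = (1/4)[(1) + (I) + (-1) + (-I)] = 0/4 = 0
  <chi_1*chi_2, chi_3> = (1/4)[1*(1)*conj(1) + 1*(-I)*conj(-I) + 1*(-1)*conj(-1) + 1*(I)*conj(I)]
      = (1/4)[(1) + (1) + (1) + (1)] = 4/4 = 1
(Exp terms are combined using exp(i*s)*conj(exp(i*t)) = exp(i*(s-t)), and sums of them are collapsed using the identity that for every m > 1 the m distinct m-th roots of unity sum to 0, e.g. 1 + exp(2*I*pi/3) + exp(-2*I*pi/3) = 0.)
Hence the multiplicities are chi_3: 1. Dimension check: dim(chi_1)*dim(chi_2) = 1*1 = 1 and sum (mult * dim) = 1*1 = 1.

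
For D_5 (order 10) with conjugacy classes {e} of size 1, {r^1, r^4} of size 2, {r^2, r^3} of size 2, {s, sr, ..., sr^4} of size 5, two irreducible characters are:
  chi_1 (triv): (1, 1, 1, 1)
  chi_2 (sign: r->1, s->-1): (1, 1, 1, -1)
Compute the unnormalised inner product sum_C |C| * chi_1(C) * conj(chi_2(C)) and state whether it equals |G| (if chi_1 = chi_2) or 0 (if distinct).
Sum = 0; so <chi_1, chi_2> = 0 (distinct irreducibles are orthogonal).

Derivation: Compute term by term over conjugacy classes (|C| * chi_1(C) * conj(chi_2(C))):
  1*(1)*conj(1) + 2*(1)*conj(1) + 2*(1)*conj(1) + 5*(1)*conj(-1)
  = (1) + (2) + (2) + (-5)
  = 0.
Dividing by |G| = 10 gives 0/10 = 0, matching the row-orthogonality relation <chi_1, chi_2> = [chi_1 = chi_2].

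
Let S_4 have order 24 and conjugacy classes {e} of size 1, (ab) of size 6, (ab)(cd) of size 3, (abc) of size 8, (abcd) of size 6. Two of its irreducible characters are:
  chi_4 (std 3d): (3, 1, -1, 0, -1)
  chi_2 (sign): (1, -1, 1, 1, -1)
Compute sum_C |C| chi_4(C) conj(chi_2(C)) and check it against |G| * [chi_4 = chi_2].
Sum = 0; so <chi_4, chi_2> = 0 (distinct irreducibles are orthogonal).

Details: Compute term by term over conjugacy classes (|C| * chi_4(C) * conj(chi_2(C))):
  1*(3)*conj(1) + 6*(1)*conj(-1) + 3*(-1)*conj(1) + 8*(0)*conj(1) + 6*(-1)*conj(-1)
  = (3) + (-6) + (-3) + (0) + (6)
  = 0.
Dividing by |G| = 24 gives 0/24 = 0, matching the row-orthogonality relation <chi_4, chi_2> = [chi_4 = chi_2].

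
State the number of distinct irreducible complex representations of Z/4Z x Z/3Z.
12

Details: The number of irreducible complex representations of a finite group equals its number of conjugacy classes. Z/4Z x Z/3Z is abelian of order 12, so every element is its own conjugacy class: 12 classes, so Z/4Z x Z/3Z (order 12) has exactly 12 irreducible complex representations.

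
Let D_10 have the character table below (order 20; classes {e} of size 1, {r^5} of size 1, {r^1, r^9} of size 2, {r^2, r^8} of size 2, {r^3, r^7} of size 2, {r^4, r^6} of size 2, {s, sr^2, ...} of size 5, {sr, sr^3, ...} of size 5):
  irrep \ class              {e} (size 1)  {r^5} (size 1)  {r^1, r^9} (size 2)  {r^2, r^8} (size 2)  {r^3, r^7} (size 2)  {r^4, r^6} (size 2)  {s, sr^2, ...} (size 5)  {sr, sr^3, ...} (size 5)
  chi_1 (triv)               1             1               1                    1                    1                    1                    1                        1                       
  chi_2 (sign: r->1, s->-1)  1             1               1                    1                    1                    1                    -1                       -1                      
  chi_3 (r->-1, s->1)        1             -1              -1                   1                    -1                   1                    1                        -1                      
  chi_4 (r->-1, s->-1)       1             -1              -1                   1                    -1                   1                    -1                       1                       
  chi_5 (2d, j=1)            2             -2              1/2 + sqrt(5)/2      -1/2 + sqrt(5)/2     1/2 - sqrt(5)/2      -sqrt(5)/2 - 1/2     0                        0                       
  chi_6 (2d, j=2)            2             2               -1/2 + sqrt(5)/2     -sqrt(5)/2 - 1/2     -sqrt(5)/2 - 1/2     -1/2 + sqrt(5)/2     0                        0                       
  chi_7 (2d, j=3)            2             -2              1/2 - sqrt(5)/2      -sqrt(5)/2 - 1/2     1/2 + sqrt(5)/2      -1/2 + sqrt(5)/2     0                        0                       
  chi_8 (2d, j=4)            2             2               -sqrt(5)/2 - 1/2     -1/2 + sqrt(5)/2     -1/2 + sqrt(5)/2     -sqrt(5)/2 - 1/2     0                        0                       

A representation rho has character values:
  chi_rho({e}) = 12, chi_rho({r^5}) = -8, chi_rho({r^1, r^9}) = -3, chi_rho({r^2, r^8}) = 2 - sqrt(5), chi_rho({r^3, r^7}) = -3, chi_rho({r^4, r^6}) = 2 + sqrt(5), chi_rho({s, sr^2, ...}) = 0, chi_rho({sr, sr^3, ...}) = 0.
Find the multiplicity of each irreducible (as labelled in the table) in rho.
Multiplicities: chi_1: 0, chi_2: 0, chi_3: 2, chi_4: 2, chi_5: 1, chi_6: 1, chi_7: 2, chi_8: 0.

Working: Use <chi_rho, chi> = (1/|G|) sum_C |C| * chi_rho(C) * conj(chi(C)) with |G| = 20 for each irreducible chi in the table:
  <chi_rho, chi_1> = (1/20)[1*(12)*conj(1) + 1*(-8)*conj(1) + 2*(-3)*conj(1) + 2*(2 - sqrt(5))*conj(1) + 2*(-3)*conj(1) + 2*(2 + sqrt(5))*conj(1) + 5*(0)*conj(1) + 5*(0)*conj(1)]
      = (1/20)[(12) + (-8) + (-6) + (4 - 2*sqrt(5)) + (-6) + (4 + 2*sqrt(5)) + (0) + (0)] = 0/20 = 0
  <chi_rho, chi_2> = (1/20)[1*(12)*conj(1) + 1*(-8)*conj(1) + 2*(-3)*conj(1) + 2*(2 - sqrt(5))*conj(1) + 2*(-3)*conj(1) + 2*(2 + sqrt(5))*conj(1) + 5*(0)*conj(-1) + 5*(0)*conj(-1)]
      = (1/20)[(12) + (-8) + (-6) + (4 - 2*sqrt(5)) + (-6) + (4 + 2*sqrt(5)) + (0) + (0)] = 0/20 = 0
  <chi_rho, chi_3> = (1/20)[1*(12)*conj(1) + 1*(-8)*conj(-1) + 2*(-3)*conj(-1) + 2*(2 - sqrt(5))*conj(1) + 2*(-3)*conj(-1) + 2*(2 + sqrt(5))*conj(1) + 5*(0)*conj(1) + 5*(0)*conj(-1)]
      = (1/20)[(12) + (8) + (6) + (4 - 2*sqrt(5)) + (6) + (4 + 2*sqrt(5)) + (0) + (0)] = 40/20 = 2
  <chi_rho, chi_4> = (1/20)[1*(12)*conj(1) + 1*(-8)*conj(-1) + 2*(-3)*conj(-1) + 2*(2 - sqrt(5))*conj(1) + 2*(-3)*conj(-1) + 2*(2 + sqrt(5))*conj(1) + 5*(0)*conj(-1) + 5*(0)*conj(1)]
      = (1/20)[(12) + (8) + (6) + (4 - 2*sqrt(5)) + (6) + (4 + 2*sqrt(5)) + (0) + (0)] = 40/20 = 2
  <chi_rho, chi_5> = (1/20)[1*(12)*conj(2) + 1*(-8)*conj(-2) + 2*(-3)*conj(1/2 + sqrt(5)/2) + 2*(2 - sqrt(5))*conj(-1/2 + sqrt(5)/2) + 2*(-3)*conj(1/2 - sqrt(5)/2) + 2*(2 + sqrt(5))*conj(-sqrt(5)/2 - 1/2) + 5*(0)*conj(0) + 5*(0)*conj(0)]
      = (1/20)[(24) + (16) + (-3*sqrt(5) - 3) + (-7 + 3*sqrt(5)) + (-3 + 3*sqrt(5)) + (-7 - 3*sqrt(5)) + (0) + (0)] = 20/20 = 1
  <chi_rho, chi_6> = (1/20)[1*(12)*conj(2) + 1*(-8)*conj(2) + 2*(-3)*conj(-1/2 + sqrt(5)/2) + 2*(2 - sqrt(5))*conj(-sqrt(5)/2 - 1/2) + 2*(-3)*conj(-sqrt(5)/2 - 1/2) + 2*(2 + sqrt(5))*conj(-1/2 + sqrt(5)/2) + 5*(0)*conj(0) + 5*(0)*conj(0)]
      = (1/20)[(24) + (-16) + (3 - 3*sqrt(5)) + (3 - sqrt(5)) + (3 + 3*sqrt(5)) + (sqrt(5) + 3) + (0) + (0)] = 20/20 = 1
  <chi_rho, chi_7> = (1/20)[1*(12)*conj(2) + 1*(-8)*conj(-2) + 2*(-3)*conj(1/2 - sqrt(5)/2) + 2*(2 - sqrt(5))*conj(-sqrt(5)/2 - 1/2) + 2*(-3)*conj(1/2 + sqrt(5)/2) + 2*(2 + sqrt(5))*conj(-1/2 + sqrt(5)/2) + 5*(0)*conj(0) + 5*(0)*conj(0)]
      = (1/20)[(24) + (16) + (-3 + 3*sqrt(5)) + (3 - sqrt(5)) + (-3*sqrt(5) - 3) + (sqrt(5) + 3) + (0) + (0)] = 40/20 = 2
  <chi_rho, chi_8> = (1/20)[1*(12)*conj(2) + 1*(-8)*conj(2) + 2*(-3)*conj(-sqrt(5)/2 - 1/2) + 2*(2 - sqrt(5))*conj(-1/2 + sqrt(5)/2) + 2*(-3)*conj(-1/2 + sqrt(5)/2) + 2*(2 + sqrt(5))*conj(-sqrt(5)/2 - 1/2) + 5*(0)*conj(0) + 5*(0)*conj(0)]
      = (1/20)[(24) + (-16) + (3 + 3*sqrt(5)) + (-7 + 3*sqrt(5)) + (3 - 3*sqrt(5)) + (-7 - 3*sqrt(5)) + (0) + (0)] = 0/20 = 0
Dimension check: dim(rho) = sum (mult * dim) = 0*1 + 0*1 + 2*1 + 2*1 + 1*2 + 1*2 + 2*2 + 0*2 = 12 = chi_rho(e) = 12.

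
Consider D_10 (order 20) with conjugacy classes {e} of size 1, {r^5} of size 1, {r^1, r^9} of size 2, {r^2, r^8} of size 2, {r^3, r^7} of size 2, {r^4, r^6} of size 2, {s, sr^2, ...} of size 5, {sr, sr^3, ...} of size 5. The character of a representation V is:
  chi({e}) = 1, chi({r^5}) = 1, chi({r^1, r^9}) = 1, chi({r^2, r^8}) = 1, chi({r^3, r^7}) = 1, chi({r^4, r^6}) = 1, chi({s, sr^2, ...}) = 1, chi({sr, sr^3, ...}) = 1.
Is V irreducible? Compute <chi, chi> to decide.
Irreducible: <chi, chi> = 1.

Argument: <chi, chi> = (1/|G|) sum_C |C| * |chi(C)|^2 = (1/20)[1*|1|^2 + 1*|1|^2 + 2*|1|^2 + 2*|1|^2 + 2*|1|^2 + 2*|1|^2 + 5*|1|^2 + 5*|1|^2]
  = (1/20)[(1) + (1) + (2) + (2) + (2) + (2) + (5) + (5)] = 20/20 = 1.
A character is irreducible iff <chi, chi> = 1, so this representation is irreducible.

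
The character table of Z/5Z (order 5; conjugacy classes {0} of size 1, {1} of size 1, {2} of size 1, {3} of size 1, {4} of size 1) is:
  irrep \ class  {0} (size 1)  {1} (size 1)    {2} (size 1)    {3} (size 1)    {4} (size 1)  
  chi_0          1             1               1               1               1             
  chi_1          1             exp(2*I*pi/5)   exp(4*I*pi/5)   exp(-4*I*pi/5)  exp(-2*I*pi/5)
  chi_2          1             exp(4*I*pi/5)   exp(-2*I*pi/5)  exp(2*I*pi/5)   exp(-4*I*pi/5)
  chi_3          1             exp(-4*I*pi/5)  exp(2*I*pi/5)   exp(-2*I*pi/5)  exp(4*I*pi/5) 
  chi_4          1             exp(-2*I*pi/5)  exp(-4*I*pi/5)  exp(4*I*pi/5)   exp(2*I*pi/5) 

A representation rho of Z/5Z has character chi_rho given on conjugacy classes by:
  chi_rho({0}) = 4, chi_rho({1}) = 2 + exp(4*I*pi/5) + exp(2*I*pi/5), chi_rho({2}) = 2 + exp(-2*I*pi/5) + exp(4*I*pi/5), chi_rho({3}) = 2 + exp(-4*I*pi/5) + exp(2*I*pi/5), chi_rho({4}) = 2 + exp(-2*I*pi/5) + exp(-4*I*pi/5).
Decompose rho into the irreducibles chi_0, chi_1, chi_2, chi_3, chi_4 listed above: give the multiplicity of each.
Multiplicities: chi_0: 2, chi_1: 1, chi_2: 1, chi_3: 0, chi_4: 0.

Solution. Use <chi_rho, chi> = (1/|G|) sum_C |C| * chi_rho(C) * conj(chi(C)) with |G| = 5 for each irreducible chi in the table:
  <chi_rho, chi_0> = (1/5)[1*(4)*conj(1) + 1*(2 + exp(4*I*pi/5) + exp(2*I*pi/5))*conj(1) + 1*(2 + exp(-2*I*pi/5) + exp(4*I*pi/5))*conj(1) + 1*(2 + exp(-4*I*pi/5) + exp(2*I*pi/5))*conj(1) + 1*(2 + exp(-2*I*pi/5) + exp(-4*I*pi/5))*conj(1)]
      = (1/5)[(4) + (2 + exp(4*I*pi/5) + exp(2*I*pi/5)) + (2 + exp(-2*I*pi/5) + exp(4*I*pi/5)) + (2 + exp(-4*I*pi/5) + exp(2*I*pi/5)) + (2 + exp(-2*I*pi/5) + exp(-4*I*pi/5))] = 10/5 = 2
  <chi_rho, chi_1> = (1/5)[1*(4)*conj(1) + 1*(2 + exp(4*I*pi/5) + exp(2*I*pi/5))*conj(exp(2*I*pi/5)) + 1*(2 + exp(-2*I*pi/5) + exp(4*I*pi/5))*conj(exp(4*I*pi/5)) + 1*(2 + exp(-4*I*pi/5) + exp(2*I*pi/5))*conj(exp(-4*I*pi/5)) + 1*(2 + exp(-2*I*pi/5) + exp(-4*I*pi/5))*conj(exp(-2*I*pi/5))]
      = (1/5)[(4) + (1 + 2*exp(-2*I*pi/5) + exp(2*I*pi/5)) + (1 + 2*exp(-4*I*pi/5) + exp(4*I*pi/5)) + (1 + exp(-4*I*pi/5) + 2*exp(4*I*pi/5)) + (1 + exp(-2*I*pi/5) + 2*exp(2*I*pi/5))] = 5/5 = 1
  <chi_rho, chi_2> = (1/5)[1*(4)*conj(1) + 1*(2 + exp(4*I*pi/5) + exp(2*I*pi/5))*conj(exp(4*I*pi/5)) + 1*(2 + exp(-2*I*pi/5) + exp(4*I*pi/5))*conj(exp(-2*I*pi/5)) + 1*(2 + exp(-4*I*pi/5) + exp(2*I*pi/5))*conj(exp(2*I*pi/5)) + 1*(2 + exp(-2*I*pi/5) + exp(-4*I*pi/5))*conj(exp(-4*I*pi/5))]
      = (1/5)[(4) + (1 + 2*exp(-4*I*pi/5) + exp(-2*I*pi/5)) + (1 + exp(-4*I*pi/5) + 2*exp(2*I*pi/5)) + (1 + 2*exp(-2*I*pi/5) + exp(4*I*pi/5)) + (1 + exp(2*I*pi/5) + 2*exp(4*I*pi/5))] = 5/5 = 1
  <chi_rho, chi_3> = (1/5)[1*(4)*conj(1) + 1*(2 + exp(4*I*pi/5) + exp(2*I*pi/5))*conj(exp(-4*I*pi/5)) + 1*(2 + exp(-2*I*pi/5) + exp(4*I*pi/5))*conj(exp(2*I*pi/5)) + 1*(2 + exp(-4*I*pi/5) + exp(2*I*pi/5))*conj(exp(-2*I*pi/5)) + 1*(2 + exp(-2*I*pi/5) + exp(-4*I*pi/5))*conj(exp(4*I*pi/5))]
      = (1/5)[(4) + (exp(-2*I*pi/5) + exp(-4*I*pi/5) + 2*exp(4*I*pi/5)) + (2*exp(-2*I*pi/5) + exp(-4*I*pi/5) + exp(2*I*pi/5)) + (exp(-2*I*pi/5) + exp(4*I*pi/5) + 2*exp(2*I*pi/5)) + (2*exp(-4*I*pi/5) + exp(4*I*pi/5) + exp(2*I*pi/5))] = 0/5 = 0
  <chi_rho, chi_4> = (1/5)[1*(4)*conj(1) + 1*(2 + exp(4*I*pi/5) + exp(2*I*pi/5))*conj(exp(-2*I*pi/5)) + 1*(2 + exp(-2*I*pi/5) + exp(4*I*pi/5))*conj(exp(-4*I*pi/5)) + 1*(2 + exp(-4*I*pi/5) + exp(2*I*pi/5))*conj(exp(4*I*pi/5)) + 1*(2 + exp(-2*I*pi/5) + exp(-4*I*pi/5))*conj(exp(2*I*pi/5))]
      = (1/5)[(4) + (exp(-4*I*pi/5) + exp(4*I*pi/5) + 2*exp(2*I*pi/5)) + (exp(-2*I*pi/5) + exp(2*I*pi/5) + 2*exp(4*I*pi/5)) + (2*exp(-4*I*pi/5) + exp(-2*I*pi/5) + exp(2*I*pi/5)) + (2*exp(-2*I*pi/5) + exp(-4*I*pi/5) + exp(4*I*pi/5))] = 0/5 = 0
(Exp terms are combined using exp(i*s)*conj(exp(i*t)) = exp(i*(s-t)), and sums of them are collapsed using the identity that for every m > 1 the m distinct m-th roots of unity sum to 0, e.g. 1 + exp(2*I*pi/3) + exp(-2*I*pi/3) = 0.)
Dimension check: dim(rho) = sum (mult * dim) = 2*1 + 1*1 + 1*1 + 0*1 + 0*1 = 4 = chi_rho(e) = 4.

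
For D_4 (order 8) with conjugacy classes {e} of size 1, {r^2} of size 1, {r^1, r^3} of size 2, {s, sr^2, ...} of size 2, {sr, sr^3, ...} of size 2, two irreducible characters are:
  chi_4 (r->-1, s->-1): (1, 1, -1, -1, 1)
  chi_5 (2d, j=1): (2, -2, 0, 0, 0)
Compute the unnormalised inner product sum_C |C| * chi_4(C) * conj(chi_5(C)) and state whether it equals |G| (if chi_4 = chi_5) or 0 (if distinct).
Sum = 0; so <chi_4, chi_5> = 0 (distinct irreducibles are orthogonal).

Reasoning: Compute term by term over conjugacy classes (|C| * chi_4(C) * conj(chi_5(C))):
  1*(1)*conj(2) + 1*(1)*conj(-2) + 2*(-1)*conj(0) + 2*(-1)*conj(0) + 2*(1)*conj(0)
  = (2) + (-2) + (0) + (0) + (0)
  = 0.
Dividing by |G| = 8 gives 0/8 = 0, matching the row-orthogonality relation <chi_4, chi_5> = [chi_4 = chi_5].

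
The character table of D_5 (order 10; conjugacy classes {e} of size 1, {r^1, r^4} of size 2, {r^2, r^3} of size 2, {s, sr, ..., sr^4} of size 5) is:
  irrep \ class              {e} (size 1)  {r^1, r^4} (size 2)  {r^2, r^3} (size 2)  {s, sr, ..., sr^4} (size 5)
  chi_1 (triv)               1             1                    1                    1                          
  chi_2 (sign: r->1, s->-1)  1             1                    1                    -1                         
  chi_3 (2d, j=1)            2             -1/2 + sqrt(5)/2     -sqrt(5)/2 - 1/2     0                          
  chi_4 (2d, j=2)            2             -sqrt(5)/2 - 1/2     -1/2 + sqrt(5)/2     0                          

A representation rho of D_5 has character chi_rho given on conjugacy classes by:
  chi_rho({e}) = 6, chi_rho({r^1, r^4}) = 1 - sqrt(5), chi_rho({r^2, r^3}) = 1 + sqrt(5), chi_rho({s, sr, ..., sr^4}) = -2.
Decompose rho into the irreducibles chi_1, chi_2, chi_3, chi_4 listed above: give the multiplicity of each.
Multiplicities: chi_1: 0, chi_2: 2, chi_3: 0, chi_4: 2.

Derivation: Use <chi_rho, chi> = (1/|G|) sum_C |C| * chi_rho(C) * conj(chi(C)) with |G| = 10 for each irreducible chi in the table:
  <chi_rho, chi_1> = (1/10)[1*(6)*conj(1) + 2*(1 - sqrt(5))*conj(1) + 2*(1 + sqrt(5))*conj(1) + 5*(-2)*conj(1)]
      = (1/10)[(6) + (2 - 2*sqrt(5)) + (2 + 2*sqrt(5)) + (-10)] = 0/10 = 0
  <chi_rho, chi_2> = (1/10)[1*(6)*conj(1) + 2*(1 - sqrt(5))*conj(1) + 2*(1 + sqrt(5))*conj(1) + 5*(-2)*conj(-1)]
      = (1/10)[(6) + (2 - 2*sqrt(5)) + (2 + 2*sqrt(5)) + (10)] = 20/10 = 2
  <chi_rho, chi_3> = (1/10)[1*(6)*conj(2) + 2*(1 - sqrt(5))*conj(-1/2 + sqrt(5)/2) + 2*(1 + sqrt(5))*conj(-sqrt(5)/2 - 1/2) + 5*(-2)*conj(0)]
      = (1/10)[(12) + (-6 + 2*sqrt(5)) + (-6 - 2*sqrt(5)) + (0)] = 0/10 = 0
  <chi_rho, chi_4> = (1/10)[1*(6)*conj(2) + 2*(1 - sqrt(5))*conj(-sqrt(5)/2 - 1/2) + 2*(1 + sqrt(5))*conj(-1/2 + sqrt(5)/2) + 5*(-2)*conj(0)]
      = (1/10)[(12) + (4) + (4) + (0)] = 20/10 = 2
Dimension check: dim(rho) = sum (mult * dim) = 0*1 + 2*1 + 0*2 + 2*2 = 6 = chi_rho(e) = 6.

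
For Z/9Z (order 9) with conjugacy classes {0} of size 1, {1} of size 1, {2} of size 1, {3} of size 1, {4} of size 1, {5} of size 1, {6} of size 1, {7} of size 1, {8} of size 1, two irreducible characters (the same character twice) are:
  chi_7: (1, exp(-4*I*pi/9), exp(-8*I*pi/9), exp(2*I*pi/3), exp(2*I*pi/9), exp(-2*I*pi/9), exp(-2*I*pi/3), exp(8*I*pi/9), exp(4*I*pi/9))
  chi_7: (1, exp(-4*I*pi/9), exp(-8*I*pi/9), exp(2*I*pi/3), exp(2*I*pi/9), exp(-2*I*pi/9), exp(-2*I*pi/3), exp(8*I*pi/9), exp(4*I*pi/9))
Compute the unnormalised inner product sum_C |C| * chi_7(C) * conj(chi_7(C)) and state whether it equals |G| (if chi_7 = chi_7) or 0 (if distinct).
Sum = 9 = |G| = 9; so <chi_7, chi_7> = 1 (norm-1 confirms irreducibility).

Solution. Compute term by term over conjugacy classes (|C| * chi_7(C) * conj(chi_7(C))):
  1*(1)*conj(1) + 1*(exp(-4*I*pi/9))*conj(exp(-4*I*pi/9)) + 1*(exp(-8*I*pi/9))*conj(exp(-8*I*pi/9)) + 1*(exp(2*I*pi/3))*conj(exp(2*I*pi/3)) + 1*(exp(2*I*pi/9))*conj(exp(2*I*pi/9)) + 1*(exp(-2*I*pi/9))*conj(exp(-2*I*pi/9)) + 1*(exp(-2*I*pi/3))*conj(exp(-2*I*pi/3)) + 1*(exp(8*I*pi/9))*conj(exp(8*I*pi/9)) + 1*(exp(4*I*pi/9))*conj(exp(4*I*pi/9))
  = (1) + (1) + (1) + (1) + (1) + (1) + (1) + (1) + (1)
  = 9.
(Exp terms are combined using exp(i*s)*conj(exp(i*t)) = exp(i*(s-t)), and sums of them are collapsed using the identity that for every m > 1 the m distinct m-th roots of unity sum to 0, e.g. 1 + exp(2*I*pi/3) + exp(-2*I*pi/3) = 0.)
Dividing by |G| = 9 gives 9/9 = 1, matching the row-orthogonality relation <chi_7, chi_7> = [chi_7 = chi_7].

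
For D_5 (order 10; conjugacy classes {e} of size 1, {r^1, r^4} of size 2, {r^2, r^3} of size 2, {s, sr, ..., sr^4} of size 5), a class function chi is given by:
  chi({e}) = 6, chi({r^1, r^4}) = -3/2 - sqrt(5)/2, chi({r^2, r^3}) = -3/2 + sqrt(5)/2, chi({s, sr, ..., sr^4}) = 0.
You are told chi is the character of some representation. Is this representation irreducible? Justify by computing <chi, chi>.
Not irreducible (reducible): <chi, chi> = 5 > 1.

Reasoning: <chi, chi> = (1/|G|) sum_C |C| * |chi(C)|^2 = (1/10)[1*|6|^2 + 2*|-3/2 - sqrt(5)/2|^2 + 2*|-3/2 + sqrt(5)/2|^2 + 5*|0|^2]
  = (1/10)[(36) + (3*sqrt(5) + 7) + (7 - 3*sqrt(5)) + (0)] = 50/10 = 5.
A character is irreducible iff <chi, chi> = 1, so this representation is reducible.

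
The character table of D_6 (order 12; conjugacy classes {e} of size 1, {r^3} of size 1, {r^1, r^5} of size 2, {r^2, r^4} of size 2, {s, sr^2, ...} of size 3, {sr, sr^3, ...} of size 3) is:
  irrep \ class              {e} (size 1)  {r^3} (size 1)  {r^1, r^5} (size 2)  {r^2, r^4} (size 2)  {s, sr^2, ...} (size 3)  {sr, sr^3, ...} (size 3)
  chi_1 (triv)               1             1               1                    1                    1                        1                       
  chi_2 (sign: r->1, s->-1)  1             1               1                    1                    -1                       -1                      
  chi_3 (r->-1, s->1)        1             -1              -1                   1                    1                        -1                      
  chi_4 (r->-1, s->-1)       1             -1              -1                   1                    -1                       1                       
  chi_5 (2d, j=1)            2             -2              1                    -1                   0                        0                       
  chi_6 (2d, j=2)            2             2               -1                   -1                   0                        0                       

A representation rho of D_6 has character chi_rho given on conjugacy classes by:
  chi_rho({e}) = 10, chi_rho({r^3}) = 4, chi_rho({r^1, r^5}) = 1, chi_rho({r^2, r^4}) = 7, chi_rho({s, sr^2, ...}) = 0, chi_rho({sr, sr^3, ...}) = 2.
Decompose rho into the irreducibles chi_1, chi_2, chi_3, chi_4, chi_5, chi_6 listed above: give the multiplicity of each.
Multiplicities: chi_1: 3, chi_2: 2, chi_3: 1, chi_4: 2, chi_5: 0, chi_6: 1.

Details: Use <chi_rho, chi> = (1/|G|) sum_C |C| * chi_rho(C) * conj(chi(C)) with |G| = 12 for each irreducible chi in the table:
  <chi_rho, chi_1> = (1/12)[1*(10)*conj(1) + 1*(4)*conj(1) + 2*(1)*conj(1) + 2*(7)*conj(1) + 3*(0)*conj(1) + 3*(2)*conj(1)]
      = (1/12)[(10) + (4) + (2) + (14) + (0) + (6)] = 36/12 = 3
  <chi_rho, chi_2> = (1/12)[1*(10)*conj(1) + 1*(4)*conj(1) + 2*(1)*conj(1) + 2*(7)*conj(1) + 3*(0)*conj(-1) + 3*(2)*conj(-1)]
      = (1/12)[(10) + (4) + (2) + (14) + (0) + (-6)] = 24/12 = 2
  <chi_rho, chi_3> = (1/12)[1*(10)*conj(1) + 1*(4)*conj(-1) + 2*(1)*conj(-1) + 2*(7)*conj(1) + 3*(0)*conj(1) + 3*(2)*conj(-1)]
      = (1/12)[(10) + (-4) + (-2) + (14) + (0) + (-6)] = 12/12 = 1
  <chi_rho, chi_4> = (1/12)[1*(10)*conj(1) + 1*(4)*conj(-1) + 2*(1)*conj(-1) + 2*(7)*conj(1) + 3*(0)*conj(-1) + 3*(2)*conj(1)]
      = (1/12)[(10) + (-4) + (-2) + (14) + (0) + (6)] = 24/12 = 2
  <chi_rho, chi_5> = (1/12)[1*(10)*conj(2) + 1*(4)*conj(-2) + 2*(1)*conj(1) + 2*(7)*conj(-1) + 3*(0)*conj(0) + 3*(2)*conj(0)]
      = (1/12)[(20) + (-8) + (2) + (-14) + (0) + (0)] = 0/12 = 0
  <chi_rho, chi_6> = (1/12)[1*(10)*conj(2) + 1*(4)*conj(2) + 2*(1)*conj(-1) + 2*(7)*conj(-1) + 3*(0)*conj(0) + 3*(2)*conj(0)]
      = (1/12)[(20) + (8) + (-2) + (-14) + (0) + (0)] = 12/12 = 1
Dimension check: dim(rho) = sum (mult * dim) = 3*1 + 2*1 + 1*1 + 2*1 + 0*2 + 1*2 = 10 = chi_rho(e) = 10.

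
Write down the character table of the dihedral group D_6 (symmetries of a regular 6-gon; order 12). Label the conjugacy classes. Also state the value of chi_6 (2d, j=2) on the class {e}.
Conjugacy classes: {e} of size 1, {r^3} of size 1, {r^1, r^5} of size 2, {r^2, r^4} of size 2, {s, sr^2, ...} of size 3, {sr, sr^3, ...} of size 3.
Character table:
  irrep \ class              {e} (size 1)  {r^3} (size 1)  {r^1, r^5} (size 2)  {r^2, r^4} (size 2)  {s, sr^2, ...} (size 3)  {sr, sr^3, ...} (size 3)
  chi_1 (triv)               1             1               1                    1                    1                        1                       
  chi_2 (sign: r->1, s->-1)  1             1               1                    1                    -1                       -1                      
  chi_3 (r->-1, s->1)        1             -1              -1                   1                    1                        -1                      
  chi_4 (r->-1, s->-1)       1             -1              -1                   1                    -1                       1                       
  chi_5 (2d, j=1)            2             -2              1                    -1                   0                        0                       
  chi_6 (2d, j=2)            2             2               -1                   -1                   0                        0                       

Spot check: chi_6 (2d, j=2) on {e} = 2.

Argument: D_6 has order 2*6 = 12 with 6 conjugacy classes, hence 6 irreducibles. Sum of squared dims 1 + 1 + 1 + 1 + 4 + 4 = 12 = |G|. Linear characters come from the abelianisation; the 2-dimensional irreps have character r^k -> 2*cos(2*pi*j*k/6), reflections -> 0.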